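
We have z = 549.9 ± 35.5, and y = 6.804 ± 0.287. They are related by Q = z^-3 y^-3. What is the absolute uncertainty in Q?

4.42e-12

Q is a product of powers, so relative uncertainties combine in quadrature:
  (-3·δz/z)² = (-3×0.0646)² = 0.0375;  (-3·δy/y)² = (-3×0.0422)² = 0.0160
δQ/Q = √(0.0535) = 0.231
Q = 1.909e-11, so δQ = 0.231 × 1.909e-11 = 4.42e-12.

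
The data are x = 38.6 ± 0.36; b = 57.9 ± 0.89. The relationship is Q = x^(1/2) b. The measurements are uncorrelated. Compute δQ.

Products/powers → add relative errors in quadrature, weighted by exponent:
  (½·δx/x)² = (0.5×0.00933)² = 2.17e-05;  (1·δb/b)² = (1×0.0154)² = 0.000236
δQ/Q = √(0.000258) = 0.0161
Q = 360, so δQ = 0.0161 × 360 = 5.78.

5.78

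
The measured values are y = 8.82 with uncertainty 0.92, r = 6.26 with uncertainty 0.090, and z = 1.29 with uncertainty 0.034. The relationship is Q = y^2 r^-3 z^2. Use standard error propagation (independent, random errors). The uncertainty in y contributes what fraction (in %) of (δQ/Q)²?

(δQ/Q)² = (2·δy/y)² + (-3·δr/r)² + (2·δz/z)²
  y term: (2×0.104)² = 0.0435
  r term: (-3×0.0144)² = 0.00186
  z term: (2×0.0264)² = 0.00278
Total = 0.0482. Share from y = 0.0435/0.0482 = 0.904.

90.4%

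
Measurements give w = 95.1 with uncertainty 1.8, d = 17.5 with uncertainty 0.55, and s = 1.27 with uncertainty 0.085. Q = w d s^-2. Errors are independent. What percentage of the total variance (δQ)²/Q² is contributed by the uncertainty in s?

93.0%

(δQ/Q)² = (1·δw/w)² + (1·δd/d)² + (-2·δs/s)²
  w term: (1×0.0189)² = 0.000358
  d term: (1×0.0314)² = 0.000988
  s term: (-2×0.0669)² = 0.0179
Total = 0.0193. Share from s = 0.0179/0.0193 = 0.930.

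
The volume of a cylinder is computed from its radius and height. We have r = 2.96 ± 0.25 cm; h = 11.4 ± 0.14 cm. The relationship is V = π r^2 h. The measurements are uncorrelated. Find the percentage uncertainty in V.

Since V is a product/quotient, work with relative uncertainties:
  (2·δr/r)² = (2×0.0845)² = 0.0285;  (1·δh/h)² = (1×0.0123)² = 0.000151
δV/V = √(0.0287) = 0.169

16.9%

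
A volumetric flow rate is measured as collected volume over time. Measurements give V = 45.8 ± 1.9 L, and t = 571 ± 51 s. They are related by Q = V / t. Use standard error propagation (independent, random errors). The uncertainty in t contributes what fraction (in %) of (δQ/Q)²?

82.3%

(δQ/Q)² = (1·δV/V)² + (-1·δt/t)²
  V term: (1×0.0415)² = 0.00172
  t term: (-1×0.0893)² = 0.00798
Total = 0.00970. Share from t = 0.00798/0.00970 = 0.823.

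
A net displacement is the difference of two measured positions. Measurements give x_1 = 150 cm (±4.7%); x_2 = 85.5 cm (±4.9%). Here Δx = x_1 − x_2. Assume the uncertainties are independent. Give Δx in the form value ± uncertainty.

64.5 ± 8.20 cm

Δx is a linear combination, so absolute uncertainties add in quadrature:
  (δx_1)² = 49.7;  (δx_2)² = 17.6
δΔx = √(67.3) = 8.20 cm
Δx = 64.5 cm.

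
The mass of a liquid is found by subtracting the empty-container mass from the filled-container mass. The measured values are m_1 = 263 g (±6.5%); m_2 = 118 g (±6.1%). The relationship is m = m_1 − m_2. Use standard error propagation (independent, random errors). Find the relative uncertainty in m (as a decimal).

0.128

m is a linear combination, so absolute uncertainties add in quadrature:
  (δm_1)² = 292;  (δm_2)² = 51.8
δm = √(344) = 18.5 g
m = 145 g, so δm/m = 18.5/145 = 0.128.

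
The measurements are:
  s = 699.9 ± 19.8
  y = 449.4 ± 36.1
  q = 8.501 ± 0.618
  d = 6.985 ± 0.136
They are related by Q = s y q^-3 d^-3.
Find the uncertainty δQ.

Q is a product of powers, so relative uncertainties combine in quadrature:
  (1·δs/s)² = (1×0.0283)² = 0.000800;  (1·δy/y)² = (1×0.0803)² = 0.00645;  (-3·δq/q)² = (-3×0.0727)² = 0.0476;  (-3·δd/d)² = (-3×0.0195)² = 0.00341
δQ/Q = √(0.0582) = 0.241
Q = 1.502, so δQ = 0.241 × 1.502 = 0.363.

0.363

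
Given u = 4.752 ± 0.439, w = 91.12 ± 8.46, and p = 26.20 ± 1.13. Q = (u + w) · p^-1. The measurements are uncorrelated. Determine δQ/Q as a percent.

9.83%

Let h = u + w = 95.87. δh = √(δu² + δw²) = √(0.193 + 71.6) = 8.47, so δh/h = 0.0884.
Q is then a monomial in h, p:
δQ/Q = √((δh/h)² + (-1·δp/p)²) = √(0.00781 + 0.00186) = 0.0983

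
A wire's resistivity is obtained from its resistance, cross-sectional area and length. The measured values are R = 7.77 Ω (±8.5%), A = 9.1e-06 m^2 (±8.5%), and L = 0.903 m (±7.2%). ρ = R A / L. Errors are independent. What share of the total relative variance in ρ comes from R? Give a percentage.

(δρ/ρ)² = (1·δR/R)² + (1·δA/A)² + (-1·δL/L)²
  R term: (1×0.0850)² = 0.00723
  A term: (1×0.0850)² = 0.00723
  L term: (-1×0.0720)² = 0.00518
Total = 0.0196. Share from R = 0.00723/0.0196 = 0.368.

36.8%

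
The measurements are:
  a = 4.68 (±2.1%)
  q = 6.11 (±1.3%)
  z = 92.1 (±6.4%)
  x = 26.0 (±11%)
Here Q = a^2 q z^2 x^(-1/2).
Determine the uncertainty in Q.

32500

For a monomial Q ∝ a^2, q, z^2, x^(-1/2), fractional errors add in quadrature:
  (2·δa/a)² = (2×0.0210)² = 0.00176;  (1·δq/q)² = (1×0.0130)² = 0.000169;  (2·δz/z)² = (2×0.0640)² = 0.0164;  (−½·δx/x)² = (-0.5×0.110)² = 0.00302
δQ/Q = √(0.0213) = 0.146
Q = 2.23e+05, so δQ = 0.146 × 2.23e+05 = 32500.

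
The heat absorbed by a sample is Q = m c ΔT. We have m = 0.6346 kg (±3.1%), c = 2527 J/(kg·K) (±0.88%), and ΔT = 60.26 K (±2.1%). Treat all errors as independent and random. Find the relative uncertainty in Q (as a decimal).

0.0385

Products/powers → add relative errors in quadrature, weighted by exponent:
  (1·δm/m)² = (1×0.0310)² = 0.000961;  (1·δc/c)² = (1×0.00880)² = 7.74e-05;  (1·δΔT/ΔT)² = (1×0.0210)² = 0.000441
δQ/Q = √(0.00148) = 0.0385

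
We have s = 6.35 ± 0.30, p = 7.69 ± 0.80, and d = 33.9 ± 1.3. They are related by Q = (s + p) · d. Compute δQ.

34.2

Let u = s + p = 14.0. δu = √(δs² + δp²) = √(0.0900 + 0.640) = 0.854, so δu/u = 0.0609.
Q is then a monomial in u, d:
δQ/Q = √((δu/u)² + (1·δd/d)²) = √(0.00370 + 0.00147) = 0.0719
Q = 476, so δQ = 0.0719 × 476 = 34.2.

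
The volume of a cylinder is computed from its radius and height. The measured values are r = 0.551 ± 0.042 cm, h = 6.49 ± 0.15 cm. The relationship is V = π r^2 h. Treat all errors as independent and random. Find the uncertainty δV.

0.954 cm^3

V is a product of powers, so relative uncertainties combine in quadrature:
  (2·δr/r)² = (2×0.0762)² = 0.0232;  (1·δh/h)² = (1×0.0231)² = 0.000534
δV/V = √(0.0238) = 0.154
V = 6.19 cm^3, so δV = 0.154 × 6.19 = 0.954 cm^3.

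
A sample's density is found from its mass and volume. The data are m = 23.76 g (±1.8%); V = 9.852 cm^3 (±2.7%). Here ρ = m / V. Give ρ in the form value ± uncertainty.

Since ρ is a product/quotient, work with relative uncertainties:
  (1·δm/m)² = (1×0.0180)² = 0.000324;  (-1·δV/V)² = (-1×0.0270)² = 0.000729
δρ/ρ = √(0.00105) = 0.0324
ρ = 2.412 g/cm^3, so δρ = 0.0324 × 2.412 = 0.0783 g/cm^3.

2.412 ± 0.0783 g/cm^3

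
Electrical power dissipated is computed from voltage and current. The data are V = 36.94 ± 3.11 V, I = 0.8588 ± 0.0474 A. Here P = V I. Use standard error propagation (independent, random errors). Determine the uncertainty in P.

For a monomial P ∝ V, I, fractional errors add in quadrature:
  (1·δV/V)² = (1×0.0842)² = 0.00709;  (1·δI/I)² = (1×0.0552)² = 0.00305
δP/P = √(0.0101) = 0.101
P = 31.72 W, so δP = 0.101 × 31.72 = 3.19 W.

3.19 W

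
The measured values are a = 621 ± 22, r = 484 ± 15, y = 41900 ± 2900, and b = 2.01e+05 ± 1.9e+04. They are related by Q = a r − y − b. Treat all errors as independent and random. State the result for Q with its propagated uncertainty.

Let p = a·r = 3.01e+05. δp/p = √((1·δa/a)² + (1·δr/r)²) = √(0.00126 + 0.000960) = 0.0471, so δp = 14100.
Q = p − y − b: δQ = √(δp² + δy² + δb²) = √(2e+08 + 8.41e+06 + 3.61e+08) = 23900
Q = 57700.

57700 ± 23900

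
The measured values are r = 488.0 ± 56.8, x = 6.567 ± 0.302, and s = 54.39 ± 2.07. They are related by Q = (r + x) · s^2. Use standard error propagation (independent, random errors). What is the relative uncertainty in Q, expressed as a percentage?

Let u = r + x = 494.6. δu = √(δr² + δx²) = √(3230 + 0.0912) = 56.8, so δu/u = 0.115.
Q is then a monomial in u, s:
δQ/Q = √((δu/u)² + (2·δs/s)²) = √(0.0132 + 0.00579) = 0.138

13.8%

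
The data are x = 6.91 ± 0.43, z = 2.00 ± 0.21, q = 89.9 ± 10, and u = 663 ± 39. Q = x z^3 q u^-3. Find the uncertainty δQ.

Relative error in a monomial: (δQ/Q)² = Σ (nᵢ · δxᵢ/xᵢ)².
  (1·δx/x)² = (1×0.0622)² = 0.00387;  (3·δz/z)² = (3×0.105)² = 0.0992;  (1·δq/q)² = (1×0.111)² = 0.0124;  (-3·δu/u)² = (-3×0.0588)² = 0.0311
δQ/Q = √(0.147) = 0.383
Q = 1.71e-05, so δQ = 0.383 × 1.71e-05 = 6.53e-06.

6.53e-06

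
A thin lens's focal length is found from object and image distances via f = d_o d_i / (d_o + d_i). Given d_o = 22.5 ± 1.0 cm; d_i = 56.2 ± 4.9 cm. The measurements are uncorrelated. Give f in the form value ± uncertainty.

∂f/∂d_o = (d_i/(d_o+d_i))² = 0.510;  ∂f/∂d_i = (d_o/(d_o+d_i))² = 0.0817
δf = √((∂f/∂d_o · δd_o)² + (∂f/∂d_i · δd_i)²) = √(0.260 + 0.160) = 0.648 cm
f = 16.1 cm.

16.1 ± 0.648 cm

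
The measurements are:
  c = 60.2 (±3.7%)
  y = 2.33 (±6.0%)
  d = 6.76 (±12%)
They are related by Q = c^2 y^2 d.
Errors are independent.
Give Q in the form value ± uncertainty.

(1.33 ± 0.246) × 10^5

Relative error in a monomial: (δQ/Q)² = Σ (nᵢ · δxᵢ/xᵢ)².
  (2·δc/c)² = (2×0.0370)² = 0.00548;  (2·δy/y)² = (2×0.0600)² = 0.0144;  (1·δd/d)² = (1×0.120)² = 0.0144
δQ/Q = √(0.0343) = 0.185
Q = 1.33e+05, so δQ = 0.185 × 1.33e+05 = 24600.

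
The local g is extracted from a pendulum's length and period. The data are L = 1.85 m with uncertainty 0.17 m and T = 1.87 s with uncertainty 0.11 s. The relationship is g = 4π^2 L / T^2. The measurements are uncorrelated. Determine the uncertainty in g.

3.12 m/s^2

Each factor contributes (exponent × relative error)² to (δg/g)²:
  (1·δL/L)² = (1×0.0919)² = 0.00844;  (-2·δT/T)² = (-2×0.0588)² = 0.0138
δg/g = √(0.0223) = 0.149
g = 20.9 m/s^2, so δg = 0.149 × 20.9 = 3.12 m/s^2.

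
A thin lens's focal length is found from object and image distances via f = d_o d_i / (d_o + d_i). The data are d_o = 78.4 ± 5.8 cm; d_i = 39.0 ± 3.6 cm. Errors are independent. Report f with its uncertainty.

26.0 ± 1.73 cm

∂f/∂d_o = (d_i/(d_o+d_i))² = 0.110;  ∂f/∂d_i = (d_o/(d_o+d_i))² = 0.446
δf = √((∂f/∂d_o · δd_o)² + (∂f/∂d_i · δd_i)²) = √(0.410 + 2.58) = 1.73 cm
f = 26.0 cm.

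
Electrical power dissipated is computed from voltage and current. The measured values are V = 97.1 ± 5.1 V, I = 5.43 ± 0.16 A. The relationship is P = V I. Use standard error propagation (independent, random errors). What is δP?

31.8 W

Each factor contributes (exponent × relative error)² to (δP/P)²:
  (1·δV/V)² = (1×0.0525)² = 0.00276;  (1·δI/I)² = (1×0.0295)² = 0.000868
δP/P = √(0.00363) = 0.0602
P = 527 W, so δP = 0.0602 × 527 = 31.8 W.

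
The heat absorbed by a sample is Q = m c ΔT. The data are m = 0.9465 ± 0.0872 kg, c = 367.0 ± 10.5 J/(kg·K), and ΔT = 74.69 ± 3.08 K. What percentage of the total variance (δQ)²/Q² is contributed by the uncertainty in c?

7.44%

(δQ/Q)² = (1·δm/m)² + (1·δc/c)² + (1·δΔT/ΔT)²
  m term: (1×0.0921)² = 0.00849
  c term: (1×0.0286)² = 0.000819
  ΔT term: (1×0.0412)² = 0.00170
Total = 0.0110. Share from c = 0.000819/0.0110 = 0.0744.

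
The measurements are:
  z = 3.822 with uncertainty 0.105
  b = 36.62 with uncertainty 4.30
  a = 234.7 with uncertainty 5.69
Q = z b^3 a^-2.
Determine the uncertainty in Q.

Since Q is a product/quotient, work with relative uncertainties:
  (1·δz/z)² = (1×0.0275)² = 0.000755;  (3·δb/b)² = (3×0.117)² = 0.124;  (-2·δa/a)² = (-2×0.0242)² = 0.00235
δQ/Q = √(0.127) = 0.357
Q = 3.407, so δQ = 0.357 × 3.407 = 1.22.

1.22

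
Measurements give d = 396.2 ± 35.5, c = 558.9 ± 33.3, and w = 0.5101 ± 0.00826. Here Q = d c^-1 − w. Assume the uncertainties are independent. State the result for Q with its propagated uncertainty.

0.1988 ± 0.0767

Let p = d·c^-1 = 0.7089. δp/p = √((1·δd/d)² + (-1·δc/c)²) = √(0.00803 + 0.00355) = 0.108, so δp = 0.0763.
Q = p − w: δQ = √(δp² + δw²) = √(0.00582 + 6.82e-05) = 0.0767
Q = 0.1988.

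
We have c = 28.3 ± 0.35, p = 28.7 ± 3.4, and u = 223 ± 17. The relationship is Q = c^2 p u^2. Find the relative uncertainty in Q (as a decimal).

0.195

Each factor contributes (exponent × relative error)² to (δQ/Q)²:
  (2·δc/c)² = (2×0.0124)² = 0.000612;  (1·δp/p)² = (1×0.118)² = 0.0140;  (2·δu/u)² = (2×0.0762)² = 0.0232
δQ/Q = √(0.0379) = 0.195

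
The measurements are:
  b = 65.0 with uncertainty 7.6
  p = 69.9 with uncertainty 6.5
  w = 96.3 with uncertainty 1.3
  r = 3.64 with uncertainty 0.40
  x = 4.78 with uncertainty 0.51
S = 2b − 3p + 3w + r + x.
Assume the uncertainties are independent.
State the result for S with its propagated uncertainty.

218 ± 25.0

Absolute uncertainties add in quadrature for a linear combination:
  (2·δb)² = 231;  (3·δp)² = 380;  (3·δw)² = 15.2;  (δr)² = 0.160;  (δx)² = 0.260
δS = √(627) = 25.0
S = 218.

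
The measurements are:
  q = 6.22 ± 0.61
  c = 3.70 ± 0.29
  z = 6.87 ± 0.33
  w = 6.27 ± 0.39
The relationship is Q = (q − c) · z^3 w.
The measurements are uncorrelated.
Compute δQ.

Let u = q − c = 2.52. δu = √(δq² + δc²) = √(0.372 + 0.0841) = 0.675, so δu/u = 0.268.
Q is then a monomial in u, z, w:
δQ/Q = √((δu/u)² + (3·δz/z)² + (1·δw/w)²) = √(0.0718 + 0.0208 + 0.00387) = 0.311
Q = 5120, so δQ = 0.311 × 5120 = 1590.

1590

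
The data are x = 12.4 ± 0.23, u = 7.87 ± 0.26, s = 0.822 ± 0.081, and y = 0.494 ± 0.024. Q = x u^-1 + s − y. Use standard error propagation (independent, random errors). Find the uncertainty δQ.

Let p = x·u^-1 = 1.58. δp/p = √((1·δx/x)² + (-1·δu/u)²) = √(0.000344 + 0.00109) = 0.0379, so δp = 0.0597.
Q = p + s − y: δQ = √(δp² + δs² + δy²) = √(0.00356 + 0.00656 + 0.000576) = 0.103

0.103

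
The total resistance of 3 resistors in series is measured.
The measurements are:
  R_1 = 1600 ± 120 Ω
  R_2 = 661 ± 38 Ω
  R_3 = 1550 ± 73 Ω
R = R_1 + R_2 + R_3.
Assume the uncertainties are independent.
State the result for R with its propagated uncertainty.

3810 ± 146 Ω

R is a linear combination, so absolute uncertainties add in quadrature:
  (δR_1)² = 14400;  (δR_2)² = 1440;  (δR_3)² = 5330
δR = √(21200) = 146 Ω
R = 3810 Ω.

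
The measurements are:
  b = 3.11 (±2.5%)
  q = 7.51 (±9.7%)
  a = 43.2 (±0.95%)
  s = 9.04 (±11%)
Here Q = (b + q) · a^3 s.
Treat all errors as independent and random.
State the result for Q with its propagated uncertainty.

(7.74 ± 1.03) × 10^6

Let u = b + q = 10.6. δu = √(δb² + δq²) = √(0.00605 + 0.531) = 0.733, so δu/u = 0.0690.
Q is then a monomial in u, a, s:
δQ/Q = √((δu/u)² + (3·δa/a)² + (1·δs/s)²) = √(0.00476 + 0.000812 + 0.0121) = 0.133
Q = 7.74e+06, so δQ = 0.133 × 7.74e+06 = 1.03e+06.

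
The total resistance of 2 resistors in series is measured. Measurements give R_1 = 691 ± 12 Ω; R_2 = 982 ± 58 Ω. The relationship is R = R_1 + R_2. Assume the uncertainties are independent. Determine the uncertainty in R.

Sums and differences: (δR)² = Σ (cᵢ δxᵢ)².
  (δR_1)² = 144;  (δR_2)² = 3360
δR = √(3510) = 59.2 Ω

59.2 Ω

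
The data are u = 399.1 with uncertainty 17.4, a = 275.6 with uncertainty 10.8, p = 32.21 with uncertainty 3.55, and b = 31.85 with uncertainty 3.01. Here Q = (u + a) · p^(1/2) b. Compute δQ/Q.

Let w = u + a = 674.7. δw = √(δu² + δa²) = √(303 + 117) = 20.5, so δw/w = 0.0304.
Q is then a monomial in w, p, b:
δQ/Q = √((δw/w)² + (½·δp/p)² + (1·δb/b)²) = √(0.000921 + 0.00304 + 0.00893) = 0.114

0.114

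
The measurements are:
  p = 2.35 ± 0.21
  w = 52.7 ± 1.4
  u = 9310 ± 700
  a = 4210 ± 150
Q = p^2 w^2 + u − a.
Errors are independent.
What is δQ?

Let h = p^2·w^2 = 15300. δh/h = √((2·δp/p)² + (2·δw/w)²) = √(0.0319 + 0.00282) = 0.186, so δh = 2860.
Q = h + u − a: δQ = √(δh² + δu² + δa²) = √(8.18e+06 + 4.9e+05 + 22500) = 2950

2950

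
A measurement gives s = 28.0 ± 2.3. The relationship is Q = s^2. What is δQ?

129

Q ∝ s^2, so δQ/Q = |2| · δs/s = 2 × 0.0821 = 0.164.
Q = 784, so δQ = 0.164 × 784 = 129.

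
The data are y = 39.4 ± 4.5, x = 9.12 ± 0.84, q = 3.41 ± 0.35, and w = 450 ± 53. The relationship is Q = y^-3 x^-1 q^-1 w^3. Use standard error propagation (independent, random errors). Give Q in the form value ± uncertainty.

Since Q is a product/quotient, work with relative uncertainties:
  (-3·δy/y)² = (-3×0.114)² = 0.117;  (-1·δx/x)² = (-1×0.0921)² = 0.00848;  (-1·δq/q)² = (-1×0.103)² = 0.0105;  (3·δw/w)² = (3×0.118)² = 0.125
δQ/Q = √(0.261) = 0.511
Q = 47.9, so δQ = 0.511 × 47.9 = 24.5.

47.9 ± 24.5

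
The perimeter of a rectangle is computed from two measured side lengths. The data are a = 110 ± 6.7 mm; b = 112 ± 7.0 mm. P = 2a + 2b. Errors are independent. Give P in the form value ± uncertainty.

Absolute uncertainties add in quadrature for a linear combination:
  (2·δa)² = 180;  (2·δb)² = 196
δP = √(376) = 19.4 mm
P = 444 mm.

444 ± 19.4 mm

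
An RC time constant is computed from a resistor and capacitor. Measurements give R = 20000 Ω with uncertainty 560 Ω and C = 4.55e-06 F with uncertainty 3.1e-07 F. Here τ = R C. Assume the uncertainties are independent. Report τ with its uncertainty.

0.0910 ± 0.00670 s

Since τ is a product/quotient, work with relative uncertainties:
  (1·δR/R)² = (1×0.0280)² = 0.000784;  (1·δC/C)² = (1×0.0681)² = 0.00464
δτ/τ = √(0.00543) = 0.0737
τ = 0.0910 s, so δτ = 0.0737 × 0.0910 = 0.00670 s.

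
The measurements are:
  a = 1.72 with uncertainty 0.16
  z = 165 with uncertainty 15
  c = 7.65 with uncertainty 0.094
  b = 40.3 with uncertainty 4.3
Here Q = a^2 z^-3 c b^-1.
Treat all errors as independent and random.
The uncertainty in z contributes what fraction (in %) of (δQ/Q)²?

(δQ/Q)² = (2·δa/a)² + (-3·δz/z)² + (1·δc/c)² + (-1·δb/b)²
  a term: (2×0.0930)² = 0.0346
  z term: (-3×0.0909)² = 0.0744
  c term: (1×0.0123)² = 0.000151
  b term: (-1×0.107)² = 0.0114
Total = 0.121. Share from z = 0.0744/0.121 = 0.617.

61.7%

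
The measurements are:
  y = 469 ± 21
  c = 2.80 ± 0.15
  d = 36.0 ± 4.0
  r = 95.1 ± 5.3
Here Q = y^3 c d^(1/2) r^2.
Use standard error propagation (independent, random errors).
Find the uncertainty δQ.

For a monomial Q ∝ y^3, c, d^(1/2), r^2, fractional errors add in quadrature:
  (3·δy/y)² = (3×0.0448)² = 0.0180;  (1·δc/c)² = (1×0.0536)² = 0.00287;  (½·δd/d)² = (0.5×0.111)² = 0.00309;  (2·δr/r)² = (2×0.0557)² = 0.0124
δQ/Q = √(0.0364) = 0.191
Q = 1.57e+13, so δQ = 0.191 × 1.57e+13 = 2.99e+12.

2.99e+12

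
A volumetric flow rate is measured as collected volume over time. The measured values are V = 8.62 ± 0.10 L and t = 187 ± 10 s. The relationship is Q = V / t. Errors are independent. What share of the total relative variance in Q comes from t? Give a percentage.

95.5%

(δQ/Q)² = (1·δV/V)² + (-1·δt/t)²
  V term: (1×0.0116)² = 0.000135
  t term: (-1×0.0535)² = 0.00286
Total = 0.00299. Share from t = 0.00286/0.00299 = 0.955.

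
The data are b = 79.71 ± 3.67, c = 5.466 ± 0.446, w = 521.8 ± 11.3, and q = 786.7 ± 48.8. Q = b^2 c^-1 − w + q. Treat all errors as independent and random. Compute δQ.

152

Let p = b^2·c^-1 = 1162. δp/p = √((2·δb/b)² + (-1·δc/c)²) = √(0.00848 + 0.00666) = 0.123, so δp = 143.
Q = p − w + q: δQ = √(δp² + δw² + δq²) = √(20500 + 128 + 2380) = 152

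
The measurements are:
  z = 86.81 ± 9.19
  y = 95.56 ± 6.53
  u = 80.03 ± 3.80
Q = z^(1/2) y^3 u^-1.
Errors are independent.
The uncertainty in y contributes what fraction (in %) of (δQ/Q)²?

(δQ/Q)² = (½·δz/z)² + (3·δy/y)² + (-1·δu/u)²
  z term: (0.5×0.106)² = 0.00280
  y term: (3×0.0683)² = 0.0420
  u term: (-1×0.0475)² = 0.00225
Total = 0.0471. Share from y = 0.0420/0.0471 = 0.893.

89.3%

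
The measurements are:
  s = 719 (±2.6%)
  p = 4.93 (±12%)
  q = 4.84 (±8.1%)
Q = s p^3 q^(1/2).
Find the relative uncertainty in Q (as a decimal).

Each factor contributes (exponent × relative error)² to (δQ/Q)²:
  (1·δs/s)² = (1×0.0260)² = 0.000676;  (3·δp/p)² = (3×0.120)² = 0.130;  (½·δq/q)² = (0.5×0.0810)² = 0.00164
δQ/Q = √(0.132) = 0.363

0.363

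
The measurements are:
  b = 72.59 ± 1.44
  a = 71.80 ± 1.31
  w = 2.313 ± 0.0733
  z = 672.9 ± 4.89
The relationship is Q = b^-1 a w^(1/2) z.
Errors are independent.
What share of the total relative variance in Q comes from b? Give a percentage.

(δQ/Q)² = (-1·δb/b)² + (1·δa/a)² + (½·δw/w)² + (1·δz/z)²
  b term: (-1×0.0198)² = 0.000394
  a term: (1×0.0182)² = 0.000333
  w term: (0.5×0.0317)² = 0.000251
  z term: (1×0.00727)² = 5.28e-05
Total = 0.00103. Share from b = 0.000394/0.00103 = 0.382.

38.2%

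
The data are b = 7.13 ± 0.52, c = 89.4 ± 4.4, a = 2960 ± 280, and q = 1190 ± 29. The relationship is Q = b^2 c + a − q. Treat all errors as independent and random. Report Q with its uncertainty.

Let p = b^2·c = 4540. δp/p = √((2·δb/b)² + (1·δc/c)²) = √(0.0213 + 0.00242) = 0.154, so δp = 700.
Q = p + a − q: δQ = √(δp² + δa² + δq²) = √(4.89e+05 + 78400 + 841) = 754
Q = 6310.

6310 ± 754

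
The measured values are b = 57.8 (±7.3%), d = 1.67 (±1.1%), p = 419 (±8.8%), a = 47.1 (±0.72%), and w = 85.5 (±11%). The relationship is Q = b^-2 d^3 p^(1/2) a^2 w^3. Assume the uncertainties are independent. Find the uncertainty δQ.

Each factor contributes (exponent × relative error)² to (δQ/Q)²:
  (-2·δb/b)² = (-2×0.0730)² = 0.0213;  (3·δd/d)² = (3×0.0110)² = 0.00109;  (½·δp/p)² = (0.5×0.0880)² = 0.00194;  (2·δa/a)² = (2×0.00720)² = 0.000207;  (3·δw/w)² = (3×0.110)² = 0.109
δQ/Q = √(0.133) = 0.365
Q = 3.96e+07, so δQ = 0.365 × 3.96e+07 = 1.45e+07.

1.45e+07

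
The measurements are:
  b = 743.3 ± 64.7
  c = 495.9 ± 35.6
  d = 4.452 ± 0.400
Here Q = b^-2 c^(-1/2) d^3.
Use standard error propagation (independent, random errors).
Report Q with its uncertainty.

(7.172 ± 2.32) × 10^-6

Products/powers → add relative errors in quadrature, weighted by exponent:
  (-2·δb/b)² = (-2×0.0870)² = 0.0303;  (−½·δc/c)² = (-0.5×0.0718)² = 0.00129;  (3·δd/d)² = (3×0.0898)² = 0.0727
δQ/Q = √(0.104) = 0.323
Q = 7.172e-06, so δQ = 0.323 × 7.172e-06 = 2.32e-06.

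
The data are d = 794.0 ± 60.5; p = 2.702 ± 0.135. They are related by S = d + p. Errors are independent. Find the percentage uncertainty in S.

7.59%

S is a linear combination, so absolute uncertainties add in quadrature:
  (δd)² = 3660;  (δp)² = 0.0182
δS = √(3660) = 60.5
S = 796.7, so δS/S = 60.5/796.7 = 0.0759.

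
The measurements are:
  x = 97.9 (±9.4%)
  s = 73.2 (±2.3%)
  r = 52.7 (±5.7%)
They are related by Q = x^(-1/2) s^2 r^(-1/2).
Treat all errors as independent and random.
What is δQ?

Each factor contributes (exponent × relative error)² to (δQ/Q)²:
  (−½·δx/x)² = (-0.5×0.0940)² = 0.00221;  (2·δs/s)² = (2×0.0230)² = 0.00212;  (−½·δr/r)² = (-0.5×0.0570)² = 0.000812
δQ/Q = √(0.00514) = 0.0717
Q = 74.6, so δQ = 0.0717 × 74.6 = 5.35.

5.35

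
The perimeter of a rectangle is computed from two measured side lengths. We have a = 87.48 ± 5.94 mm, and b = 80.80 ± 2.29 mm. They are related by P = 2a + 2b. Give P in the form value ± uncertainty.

For a sum/difference, combine absolute errors in quadrature:
  (2·δa)² = 141;  (2·δb)² = 21.0
δP = √(162) = 12.7 mm
P = 336.6 mm.

336.6 ± 12.7 mm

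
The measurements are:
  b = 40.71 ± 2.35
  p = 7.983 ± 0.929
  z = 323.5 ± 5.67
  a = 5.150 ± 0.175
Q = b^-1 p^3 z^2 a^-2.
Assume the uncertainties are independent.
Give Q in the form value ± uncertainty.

49310 ± 17900

Relative error in a monomial: (δQ/Q)² = Σ (nᵢ · δxᵢ/xᵢ)².
  (-1·δb/b)² = (-1×0.0577)² = 0.00333;  (3·δp/p)² = (3×0.116)² = 0.122;  (2·δz/z)² = (2×0.0175)² = 0.00123;  (-2·δa/a)² = (-2×0.0340)² = 0.00462
δQ/Q = √(0.131) = 0.362
Q = 49310, so δQ = 0.362 × 49310 = 17900.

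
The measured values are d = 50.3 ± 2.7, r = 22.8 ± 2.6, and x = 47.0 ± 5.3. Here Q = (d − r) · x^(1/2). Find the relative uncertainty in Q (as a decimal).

0.148

Let u = d − r = 27.5. δu = √(δd² + δr²) = √(7.29 + 6.76) = 3.75, so δu/u = 0.136.
Q is then a monomial in u, x:
δQ/Q = √((δu/u)² + (½·δx/x)²) = √(0.0186 + 0.00318) = 0.148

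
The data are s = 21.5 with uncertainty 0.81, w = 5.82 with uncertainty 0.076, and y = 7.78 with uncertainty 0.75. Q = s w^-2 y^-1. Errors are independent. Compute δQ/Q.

0.107

Relative error in a monomial: (δQ/Q)² = Σ (nᵢ · δxᵢ/xᵢ)².
  (1·δs/s)² = (1×0.0377)² = 0.00142;  (-2·δw/w)² = (-2×0.0131)² = 0.000682;  (-1·δy/y)² = (-1×0.0964)² = 0.00929
δQ/Q = √(0.0114) = 0.107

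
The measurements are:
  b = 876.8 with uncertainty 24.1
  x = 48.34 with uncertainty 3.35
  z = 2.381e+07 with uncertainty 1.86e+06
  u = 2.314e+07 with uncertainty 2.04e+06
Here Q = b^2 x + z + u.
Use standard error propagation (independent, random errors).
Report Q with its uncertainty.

Let p = b^2·x = 3.716e+07. δp/p = √((2·δb/b)² + (1·δx/x)²) = √(0.00302 + 0.00480) = 0.0885, so δp = 3.29e+06.
Q = p + z + u: δQ = √(δp² + δz² + δu²) = √(1.08e+13 + 3.46e+12 + 4.16e+12) = 4.29e+06
Q = 8.411e+07.

(8.411 ± 0.429) × 10^7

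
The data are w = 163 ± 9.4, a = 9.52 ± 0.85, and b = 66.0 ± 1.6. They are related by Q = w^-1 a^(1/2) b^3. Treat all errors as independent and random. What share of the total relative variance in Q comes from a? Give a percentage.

18.8%

(δQ/Q)² = (-1·δw/w)² + (½·δa/a)² + (3·δb/b)²
  w term: (-1×0.0577)² = 0.00333
  a term: (0.5×0.0893)² = 0.00199
  b term: (3×0.0242)² = 0.00529
Total = 0.0106. Share from a = 0.00199/0.0106 = 0.188.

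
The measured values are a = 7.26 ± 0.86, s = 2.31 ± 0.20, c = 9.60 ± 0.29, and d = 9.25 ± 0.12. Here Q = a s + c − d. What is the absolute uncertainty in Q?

Let p = a·s = 16.8. δp/p = √((1·δa/a)² + (1·δs/s)²) = √(0.0140 + 0.00750) = 0.147, so δp = 2.46.
Q = p + c − d: δQ = √(δp² + δc² + δd²) = √(6.05 + 0.0841 + 0.0144) = 2.48

2.48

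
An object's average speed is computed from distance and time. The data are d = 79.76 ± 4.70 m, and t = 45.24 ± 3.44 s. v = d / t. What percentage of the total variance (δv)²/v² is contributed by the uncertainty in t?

62.5%

(δv/v)² = (1·δd/d)² + (-1·δt/t)²
  d term: (1×0.0589)² = 0.00347
  t term: (-1×0.0760)² = 0.00578
Total = 0.00925. Share from t = 0.00578/0.00925 = 0.625.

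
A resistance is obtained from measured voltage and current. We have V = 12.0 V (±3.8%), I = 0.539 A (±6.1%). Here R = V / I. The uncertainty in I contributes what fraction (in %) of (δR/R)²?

72.0%

(δR/R)² = (1·δV/V)² + (-1·δI/I)²
  V term: (1×0.0380)² = 0.00144
  I term: (-1×0.0610)² = 0.00372
Total = 0.00516. Share from I = 0.00372/0.00516 = 0.720.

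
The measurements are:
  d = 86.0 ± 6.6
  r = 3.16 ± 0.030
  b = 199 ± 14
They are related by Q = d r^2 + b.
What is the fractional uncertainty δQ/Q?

Let p = d·r^2 = 859. δp/p = √((1·δd/d)² + (2·δr/r)²) = √(0.00589 + 0.000361) = 0.0791, so δp = 67.9.
Q = p + b: δQ = √(δp² + δb²) = √(4610 + 196) = 69.3
Q = 1060, so δQ/Q = 69.3/1060 = 0.0655.

0.0655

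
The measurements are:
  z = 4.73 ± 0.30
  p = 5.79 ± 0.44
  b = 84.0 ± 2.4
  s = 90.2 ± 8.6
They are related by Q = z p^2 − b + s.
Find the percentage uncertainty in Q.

Let w = z·p^2 = 159. δw/w = √((1·δz/z)² + (2·δp/p)²) = √(0.00402 + 0.0231) = 0.165, so δw = 26.1.
Q = w − b + s: δQ = √(δw² + δb² + δs²) = √(682 + 5.76 + 74.0) = 27.6
Q = 165, so δQ/Q = 27.6/165 = 0.167.

16.7%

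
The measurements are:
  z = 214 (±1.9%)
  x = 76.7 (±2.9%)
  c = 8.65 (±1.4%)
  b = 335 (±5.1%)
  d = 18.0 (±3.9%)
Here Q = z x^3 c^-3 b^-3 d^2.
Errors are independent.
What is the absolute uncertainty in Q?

Q is a product of powers, so relative uncertainties combine in quadrature:
  (1·δz/z)² = (1×0.0190)² = 0.000361;  (3·δx/x)² = (3×0.0290)² = 0.00757;  (-3·δc/c)² = (-3×0.0140)² = 0.00176;  (-3·δb/b)² = (-3×0.0510)² = 0.0234;  (2·δd/d)² = (2×0.0390)² = 0.00608
δQ/Q = √(0.0392) = 0.198
Q = 1.29, so δQ = 0.198 × 1.29 = 0.255.

0.255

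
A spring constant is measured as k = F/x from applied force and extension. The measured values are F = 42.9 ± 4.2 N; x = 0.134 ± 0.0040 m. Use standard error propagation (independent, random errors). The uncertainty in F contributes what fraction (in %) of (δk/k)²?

91.5%

(δk/k)² = (1·δF/F)² + (-1·δx/x)²
  F term: (1×0.0979)² = 0.00958
  x term: (-1×0.0299)² = 0.000891
Total = 0.0105. Share from F = 0.00958/0.0105 = 0.915.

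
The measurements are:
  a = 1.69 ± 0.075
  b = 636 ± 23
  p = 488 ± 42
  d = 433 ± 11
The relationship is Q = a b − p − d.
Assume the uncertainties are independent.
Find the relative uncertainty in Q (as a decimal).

Let w = a·b = 1070. δw/w = √((1·δa/a)² + (1·δb/b)²) = √(0.00197 + 0.00131) = 0.0572, so δw = 61.5.
Q = w − p − d: δQ = √(δw² + δp² + δd²) = √(3790 + 1760 + 121) = 75.3
Q = 154, so δQ/Q = 75.3/154 = 0.490.

0.490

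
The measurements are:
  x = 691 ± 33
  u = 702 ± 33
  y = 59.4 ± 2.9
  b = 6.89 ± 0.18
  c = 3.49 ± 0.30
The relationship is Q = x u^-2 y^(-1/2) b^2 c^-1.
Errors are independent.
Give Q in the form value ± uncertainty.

0.00247 ± 0.000366

Since Q is a product/quotient, work with relative uncertainties:
  (1·δx/x)² = (1×0.0478)² = 0.00228;  (-2·δu/u)² = (-2×0.0470)² = 0.00884;  (−½·δy/y)² = (-0.5×0.0488)² = 0.000596;  (2·δb/b)² = (2×0.0261)² = 0.00273;  (-1·δc/c)² = (-1×0.0860)² = 0.00739
δQ/Q = √(0.0218) = 0.148
Q = 0.00247, so δQ = 0.148 × 0.00247 = 0.000366.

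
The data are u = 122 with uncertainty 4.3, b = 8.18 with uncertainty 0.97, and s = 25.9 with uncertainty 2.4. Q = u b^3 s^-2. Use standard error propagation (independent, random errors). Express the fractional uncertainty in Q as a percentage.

For a monomial Q ∝ u, b^3, s^-2, fractional errors add in quadrature:
  (1·δu/u)² = (1×0.0352)² = 0.00124;  (3·δb/b)² = (3×0.119)² = 0.127;  (-2·δs/s)² = (-2×0.0927)² = 0.0343
δQ/Q = √(0.162) = 0.403

40.3%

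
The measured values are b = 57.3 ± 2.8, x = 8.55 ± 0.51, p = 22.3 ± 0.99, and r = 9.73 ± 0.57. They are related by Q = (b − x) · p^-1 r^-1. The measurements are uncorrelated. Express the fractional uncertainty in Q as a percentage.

Let u = b − x = 48.8. δu = √(δb² + δx²) = √(7.84 + 0.260) = 2.85, so δu/u = 0.0584.
Q is then a monomial in u, p, r:
δQ/Q = √((δu/u)² + (-1·δp/p)² + (-1·δr/r)²) = √(0.00341 + 0.00197 + 0.00343) = 0.0939

9.39%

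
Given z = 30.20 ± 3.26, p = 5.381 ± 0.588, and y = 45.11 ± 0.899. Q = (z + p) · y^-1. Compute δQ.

Let u = z + p = 35.58. δu = √(δz² + δp²) = √(10.6 + 0.346) = 3.31, so δu/u = 0.0931.
Q is then a monomial in u, y:
δQ/Q = √((δu/u)² + (-1·δy/y)²) = √(0.00867 + 0.000397) = 0.0952
Q = 0.7888, so δQ = 0.0952 × 0.7888 = 0.0751.

0.0751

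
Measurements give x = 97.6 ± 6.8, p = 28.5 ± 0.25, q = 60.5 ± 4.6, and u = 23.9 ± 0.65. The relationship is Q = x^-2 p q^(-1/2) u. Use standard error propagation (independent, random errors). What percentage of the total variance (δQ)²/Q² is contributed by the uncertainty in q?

(δQ/Q)² = (-2·δx/x)² + (1·δp/p)² + (−½·δq/q)² + (1·δu/u)²
  x term: (-2×0.0697)² = 0.0194
  p term: (1×0.00877)² = 7.69e-05
  q term: (-0.5×0.0760)² = 0.00145
  u term: (1×0.0272)² = 0.000740
Total = 0.0217. Share from q = 0.00145/0.0217 = 0.0667.

6.67%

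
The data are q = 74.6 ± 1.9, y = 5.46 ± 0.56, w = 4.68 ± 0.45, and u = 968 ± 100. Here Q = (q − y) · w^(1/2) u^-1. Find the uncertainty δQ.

0.0182

Let h = q − y = 69.1. δh = √(δq² + δy²) = √(3.61 + 0.314) = 1.98, so δh/h = 0.0286.
Q is then a monomial in h, w, u:
δQ/Q = √((δh/h)² + (½·δw/w)² + (-1·δu/u)²) = √(0.000821 + 0.00231 + 0.0107) = 0.117
Q = 0.155, so δQ = 0.117 × 0.155 = 0.0182.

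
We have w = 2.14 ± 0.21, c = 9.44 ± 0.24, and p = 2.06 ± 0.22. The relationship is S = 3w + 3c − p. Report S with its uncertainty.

32.7 ± 0.982

Sums and differences: (δS)² = Σ (cᵢ δxᵢ)².
  (3·δw)² = 0.397;  (3·δc)² = 0.518;  (δp)² = 0.0484
δS = √(0.964) = 0.982
S = 32.7.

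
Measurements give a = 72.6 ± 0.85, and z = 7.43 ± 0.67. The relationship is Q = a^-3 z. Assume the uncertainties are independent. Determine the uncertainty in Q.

1.88e-06

Relative error in a monomial: (δQ/Q)² = Σ (nᵢ · δxᵢ/xᵢ)².
  (-3·δa/a)² = (-3×0.0117)² = 0.00123;  (1·δz/z)² = (1×0.0902)² = 0.00813
δQ/Q = √(0.00937) = 0.0968
Q = 1.94e-05, so δQ = 0.0968 × 1.94e-05 = 1.88e-06.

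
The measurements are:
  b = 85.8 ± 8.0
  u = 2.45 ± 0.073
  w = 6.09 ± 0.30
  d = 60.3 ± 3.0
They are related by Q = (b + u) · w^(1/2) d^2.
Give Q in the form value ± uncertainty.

(7.92 ± 1.08) × 10^5

Let h = b + u = 88.2. δh = √(δb² + δu²) = √(64.0 + 0.00533) = 8.00, so δh/h = 0.0907.
Q is then a monomial in h, w, d:
δQ/Q = √((δh/h)² + (½·δw/w)² + (2·δd/d)²) = √(0.00822 + 0.000607 + 0.00990) = 0.137
Q = 7.92e+05, so δQ = 0.137 × 7.92e+05 = 1.08e+05.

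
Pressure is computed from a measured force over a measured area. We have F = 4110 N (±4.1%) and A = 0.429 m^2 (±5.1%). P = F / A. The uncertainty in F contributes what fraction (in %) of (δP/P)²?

39.3%

(δP/P)² = (1·δF/F)² + (-1·δA/A)²
  F term: (1×0.0410)² = 0.00168
  A term: (-1×0.0510)² = 0.00260
Total = 0.00428. Share from F = 0.00168/0.00428 = 0.393.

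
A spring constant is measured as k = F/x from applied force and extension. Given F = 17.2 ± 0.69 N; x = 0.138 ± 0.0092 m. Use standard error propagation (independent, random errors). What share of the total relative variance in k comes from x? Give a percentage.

73.4%

(δk/k)² = (1·δF/F)² + (-1·δx/x)²
  F term: (1×0.0401)² = 0.00161
  x term: (-1×0.0667)² = 0.00444
Total = 0.00605. Share from x = 0.00444/0.00605 = 0.734.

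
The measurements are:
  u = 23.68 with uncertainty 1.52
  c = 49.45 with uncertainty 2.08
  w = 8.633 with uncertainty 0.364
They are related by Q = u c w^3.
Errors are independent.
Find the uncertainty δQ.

1.11e+05

Relative error in a monomial: (δQ/Q)² = Σ (nᵢ · δxᵢ/xᵢ)².
  (1·δu/u)² = (1×0.0642)² = 0.00412;  (1·δc/c)² = (1×0.0421)² = 0.00177;  (3·δw/w)² = (3×0.0422)² = 0.0160
δQ/Q = √(0.0219) = 0.148
Q = 753400, so δQ = 0.148 × 753400 = 1.11e+05.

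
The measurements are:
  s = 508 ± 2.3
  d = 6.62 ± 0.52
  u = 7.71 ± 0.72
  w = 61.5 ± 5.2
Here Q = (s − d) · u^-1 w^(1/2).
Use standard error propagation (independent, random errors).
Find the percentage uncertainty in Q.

10.3%

Let h = s − d = 501. δh = √(δs² + δd²) = √(5.29 + 0.270) = 2.36, so δh/h = 0.00470.
Q is then a monomial in h, u, w:
δQ/Q = √((δh/h)² + (-1·δu/u)² + (½·δw/w)²) = √(2.21e-05 + 0.00872 + 0.00179) = 0.103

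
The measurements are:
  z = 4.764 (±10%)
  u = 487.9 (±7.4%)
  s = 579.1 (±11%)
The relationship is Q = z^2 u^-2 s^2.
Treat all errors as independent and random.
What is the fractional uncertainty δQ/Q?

Since Q is a product/quotient, work with relative uncertainties:
  (2·δz/z)² = (2×0.100)² = 0.0400;  (-2·δu/u)² = (-2×0.0740)² = 0.0219;  (2·δs/s)² = (2×0.110)² = 0.0484
δQ/Q = √(0.110) = 0.332

0.332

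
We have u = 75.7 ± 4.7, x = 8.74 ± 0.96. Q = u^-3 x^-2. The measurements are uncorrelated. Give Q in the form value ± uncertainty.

(3.02 ± 0.869) × 10^-8

Relative error in a monomial: (δQ/Q)² = Σ (nᵢ · δxᵢ/xᵢ)².
  (-3·δu/u)² = (-3×0.0621)² = 0.0347;  (-2·δx/x)² = (-2×0.110)² = 0.0483
δQ/Q = √(0.0830) = 0.288
Q = 3.02e-08, so δQ = 0.288 × 3.02e-08 = 8.69e-09.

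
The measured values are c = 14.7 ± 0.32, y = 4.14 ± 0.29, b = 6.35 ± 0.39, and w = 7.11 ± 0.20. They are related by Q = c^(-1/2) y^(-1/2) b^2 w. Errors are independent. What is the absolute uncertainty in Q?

For a monomial Q ∝ c^(-1/2), y^(-1/2), b^2, w, fractional errors add in quadrature:
  (−½·δc/c)² = (-0.5×0.0218)² = 0.000118;  (−½·δy/y)² = (-0.5×0.0700)² = 0.00123;  (2·δb/b)² = (2×0.0614)² = 0.0151;  (1·δw/w)² = (1×0.0281)² = 0.000791
δQ/Q = √(0.0172) = 0.131
Q = 36.8, so δQ = 0.131 × 36.8 = 4.82.

4.82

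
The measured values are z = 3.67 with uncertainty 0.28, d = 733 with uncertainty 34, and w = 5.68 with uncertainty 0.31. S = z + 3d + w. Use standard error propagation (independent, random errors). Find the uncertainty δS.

102

For a sum/difference, combine absolute errors in quadrature:
  (δz)² = 0.0784;  (3·δd)² = 10400;  (δw)² = 0.0961
δS = √(10400) = 102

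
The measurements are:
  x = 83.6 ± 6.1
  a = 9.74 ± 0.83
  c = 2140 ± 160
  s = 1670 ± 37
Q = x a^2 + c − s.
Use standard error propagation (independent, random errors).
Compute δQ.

1480

Let p = x·a^2 = 7930. δp/p = √((1·δx/x)² + (2·δa/a)²) = √(0.00532 + 0.0290) = 0.185, so δp = 1470.
Q = p + c − s: δQ = √(δp² + δc² + δs²) = √(2.16e+06 + 25600 + 1370) = 1480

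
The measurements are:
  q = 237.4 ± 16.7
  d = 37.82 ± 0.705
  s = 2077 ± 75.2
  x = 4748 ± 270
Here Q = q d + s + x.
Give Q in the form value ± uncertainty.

15800 ± 711

Let p = q·d = 8978. δp/p = √((1·δq/q)² + (1·δd/d)²) = √(0.00495 + 0.000347) = 0.0728, so δp = 653.
Q = p + s + x: δQ = √(δp² + δs² + δx²) = √(4.27e+05 + 5660 + 72900) = 711
Q = 15800.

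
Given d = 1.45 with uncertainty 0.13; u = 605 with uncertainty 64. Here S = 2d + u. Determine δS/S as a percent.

S is a linear combination, so absolute uncertainties add in quadrature:
  (2·δd)² = 0.0676;  (δu)² = 4100
δS = √(4100) = 64.0
S = 608, so δS/S = 64.0/608 = 0.105.

10.5%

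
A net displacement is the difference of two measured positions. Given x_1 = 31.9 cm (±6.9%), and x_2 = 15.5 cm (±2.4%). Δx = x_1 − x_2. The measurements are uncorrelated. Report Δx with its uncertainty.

Sums and differences: (δΔx)² = Σ (cᵢ δxᵢ)².
  (δx_1)² = 4.84;  (δx_2)² = 0.138
δΔx = √(4.98) = 2.23 cm
Δx = 16.4 cm.

16.4 ± 2.23 cm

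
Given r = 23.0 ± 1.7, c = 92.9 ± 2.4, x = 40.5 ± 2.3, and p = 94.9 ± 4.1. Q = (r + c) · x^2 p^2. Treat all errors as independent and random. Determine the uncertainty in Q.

2.48e+08

Let u = r + c = 116. δu = √(δr² + δc²) = √(2.89 + 5.76) = 2.94, so δu/u = 0.0254.
Q is then a monomial in u, x, p:
δQ/Q = √((δu/u)² + (2·δx/x)² + (2·δp/p)²) = √(0.000644 + 0.0129 + 0.00747) = 0.145
Q = 1.71e+09, so δQ = 0.145 × 1.71e+09 = 2.48e+08.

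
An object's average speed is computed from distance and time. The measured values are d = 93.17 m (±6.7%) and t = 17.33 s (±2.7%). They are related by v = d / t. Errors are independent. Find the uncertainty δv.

v is a product of powers, so relative uncertainties combine in quadrature:
  (1·δd/d)² = (1×0.0670)² = 0.00449;  (-1·δt/t)² = (-1×0.0270)² = 0.000729
δv/v = √(0.00522) = 0.0722
v = 5.376 m/s, so δv = 0.0722 × 5.376 = 0.388 m/s.

0.388 m/s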